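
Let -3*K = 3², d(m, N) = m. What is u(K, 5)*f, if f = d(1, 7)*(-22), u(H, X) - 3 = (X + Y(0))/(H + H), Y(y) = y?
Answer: -143/3 ≈ -47.667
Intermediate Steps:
K = -3 (K = -⅓*3² = -⅓*9 = -3)
u(H, X) = 3 + X/(2*H) (u(H, X) = 3 + (X + 0)/(H + H) = 3 + X/((2*H)) = 3 + X*(1/(2*H)) = 3 + X/(2*H))
f = -22 (f = 1*(-22) = -22)
u(K, 5)*f = (3 + (½)*5/(-3))*(-22) = (3 + (½)*5*(-⅓))*(-22) = (3 - ⅚)*(-22) = (13/6)*(-22) = -143/3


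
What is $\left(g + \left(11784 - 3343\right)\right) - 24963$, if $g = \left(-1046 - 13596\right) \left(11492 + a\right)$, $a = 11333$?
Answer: $-334220172$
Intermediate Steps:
$g = -334203650$ ($g = \left(-1046 - 13596\right) \left(11492 + 11333\right) = \left(-14642\right) 22825 = -334203650$)
$\left(g + \left(11784 - 3343\right)\right) - 24963 = \left(-334203650 + \left(11784 - 3343\right)\right) - 24963 = \left(-334203650 + 8441\right) - 24963 = -334195209 - 24963 = -334220172$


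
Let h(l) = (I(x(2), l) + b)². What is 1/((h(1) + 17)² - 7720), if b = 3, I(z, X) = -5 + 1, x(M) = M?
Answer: -1/7396 ≈ -0.00013521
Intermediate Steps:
I(z, X) = -4
h(l) = 1 (h(l) = (-4 + 3)² = (-1)² = 1)
1/((h(1) + 17)² - 7720) = 1/((1 + 17)² - 7720) = 1/(18² - 7720) = 1/(324 - 7720) = 1/(-7396) = -1/7396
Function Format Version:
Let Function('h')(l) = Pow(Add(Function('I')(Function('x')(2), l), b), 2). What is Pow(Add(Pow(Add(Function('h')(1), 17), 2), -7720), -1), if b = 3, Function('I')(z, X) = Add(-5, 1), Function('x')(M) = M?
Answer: Rational(-1, 7396) ≈ -0.00013521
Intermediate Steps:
Function('I')(z, X) = -4
Function('h')(l) = 1 (Function('h')(l) = Pow(Add(-4, 3), 2) = Pow(-1, 2) = 1)
Pow(Add(Pow(Add(Function('h')(1), 17), 2), -7720), -1) = Pow(Add(Pow(Add(1, 17), 2), -7720), -1) = Pow(Add(Pow(18, 2), -7720), -1) = Pow(Add(324, -7720), -1) = Pow(-7396, -1) = Rational(-1, 7396)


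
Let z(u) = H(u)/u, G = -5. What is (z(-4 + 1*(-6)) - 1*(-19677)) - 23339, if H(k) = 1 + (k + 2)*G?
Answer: -36661/10 ≈ -3666.1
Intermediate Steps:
H(k) = -9 - 5*k (H(k) = 1 + (k + 2)*(-5) = 1 + (2 + k)*(-5) = 1 + (-10 - 5*k) = -9 - 5*k)
z(u) = (-9 - 5*u)/u
(z(-4 + 1*(-6)) - 1*(-19677)) - 23339 = ((-5 - 9/(-4 + 1*(-6))) - 1*(-19677)) - 23339 = ((-5 - 9/(-4 - 6)) + 19677) - 23339 = ((-5 - 9/(-10)) + 19677) - 23339 = ((-5 - 9*(-⅒)) + 19677) - 23339 = ((-5 + 9/10) + 19677) - 23339 = (-41/10 + 19677) - 23339 = 196729/10 - 23339 = -36661/10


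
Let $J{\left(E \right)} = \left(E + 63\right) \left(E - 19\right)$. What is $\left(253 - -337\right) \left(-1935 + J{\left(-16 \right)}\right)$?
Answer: $-2112200$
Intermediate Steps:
$J{\left(E \right)} = \left(-19 + E\right) \left(63 + E\right)$ ($J{\left(E \right)} = \left(63 + E\right) \left(-19 + E\right) = \left(-19 + E\right) \left(63 + E\right)$)
$\left(253 - -337\right) \left(-1935 + J{\left(-16 \right)}\right) = \left(253 - -337\right) \left(-1935 + \left(-1197 + \left(-16\right)^{2} + 44 \left(-16\right)\right)\right) = \left(253 + 337\right) \left(-1935 - 1645\right) = 590 \left(-1935 - 1645\right) = 590 \left(-3580\right) = -2112200$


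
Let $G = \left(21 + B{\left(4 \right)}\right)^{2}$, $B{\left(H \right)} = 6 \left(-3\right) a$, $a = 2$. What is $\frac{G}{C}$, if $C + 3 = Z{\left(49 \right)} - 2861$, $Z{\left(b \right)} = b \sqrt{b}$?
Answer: $- \frac{225}{2521} \approx -0.08925$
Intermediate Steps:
$Z{\left(b \right)} = b^{\frac{3}{2}}$
$C = -2521$ ($C = -3 - \left(2861 - 49^{\frac{3}{2}}\right) = -3 + \left(343 - 2861\right) = -3 - 2518 = -2521$)
$B{\left(H \right)} = -36$ ($B{\left(H \right)} = 6 \left(-3\right) 2 = \left(-18\right) 2 = -36$)
$G = 225$ ($G = \left(21 - 36\right)^{2} = \left(-15\right)^{2} = 225$)
$\frac{G}{C} = \frac{225}{-2521} = 225 \left(- \frac{1}{2521}\right) = - \frac{225}{2521}$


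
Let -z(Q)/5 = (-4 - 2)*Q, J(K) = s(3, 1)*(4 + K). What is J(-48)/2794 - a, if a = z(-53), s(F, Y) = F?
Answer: 201924/127 ≈ 1590.0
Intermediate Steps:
J(K) = 12 + 3*K (J(K) = 3*(4 + K) = 12 + 3*K)
z(Q) = 30*Q (z(Q) = -5*(-4 - 2)*Q = -(-30)*Q = 30*Q)
a = -1590 (a = 30*(-53) = -1590)
J(-48)/2794 - a = (12 + 3*(-48))/2794 - 1*(-1590) = (12 - 144)*(1/2794) + 1590 = -132*1/2794 + 1590 = -6/127 + 1590 = 201924/127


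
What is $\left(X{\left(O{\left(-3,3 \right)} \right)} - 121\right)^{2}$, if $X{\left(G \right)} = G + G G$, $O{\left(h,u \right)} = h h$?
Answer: $961$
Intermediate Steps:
$O{\left(h,u \right)} = h^{2}$
$X{\left(G \right)} = G + G^{2}$
$\left(X{\left(O{\left(-3,3 \right)} \right)} - 121\right)^{2} = \left(\left(-3\right)^{2} \left(1 + \left(-3\right)^{2}\right) - 121\right)^{2} = \left(9 \left(1 + 9\right) - 121\right)^{2} = \left(9 \cdot 10 - 121\right)^{2} = \left(90 - 121\right)^{2} = \left(-31\right)^{2} = 961$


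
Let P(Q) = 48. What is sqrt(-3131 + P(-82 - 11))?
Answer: I*sqrt(3083) ≈ 55.525*I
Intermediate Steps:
sqrt(-3131 + P(-82 - 11)) = sqrt(-3131 + 48) = sqrt(-3083) = I*sqrt(3083)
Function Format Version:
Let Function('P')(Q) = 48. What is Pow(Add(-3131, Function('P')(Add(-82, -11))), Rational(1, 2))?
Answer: Mul(I, Pow(3083, Rational(1, 2))) ≈ Mul(55.525, I)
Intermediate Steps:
Pow(Add(-3131, Function('P')(Add(-82, -11))), Rational(1, 2)) = Pow(Add(-3131, 48), Rational(1, 2)) = Pow(-3083, Rational(1, 2)) = Mul(I, Pow(3083, Rational(1, 2)))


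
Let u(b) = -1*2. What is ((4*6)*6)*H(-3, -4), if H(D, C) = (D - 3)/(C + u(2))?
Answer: 144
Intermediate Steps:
u(b) = -2
H(D, C) = (-3 + D)/(-2 + C) (H(D, C) = (D - 3)/(C - 2) = (-3 + D)/(-2 + C))
((4*6)*6)*H(-3, -4) = ((4*6)*6)*((-3 - 3)/(-2 - 4)) = (24*6)*(-6/(-6)) = 144*(-⅙*(-6)) = 144*1 = 144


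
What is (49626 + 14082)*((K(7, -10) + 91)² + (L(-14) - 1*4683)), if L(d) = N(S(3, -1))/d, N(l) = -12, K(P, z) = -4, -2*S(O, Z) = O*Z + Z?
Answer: 1287411264/7 ≈ 1.8392e+8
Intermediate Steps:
S(O, Z) = -Z/2 - O*Z/2 (S(O, Z) = -(O*Z + Z)/2 = -(Z + O*Z)/2 = -Z/2 - O*Z/2)
L(d) = -12/d
(49626 + 14082)*((K(7, -10) + 91)² + (L(-14) - 1*4683)) = (49626 + 14082)*((-4 + 91)² + (-12/(-14) - 1*4683)) = 63708*(87² + (-12*(-1/14) - 4683)) = 63708*(7569 + (6/7 - 4683)) = 63708*(7569 - 32775/7) = 63708*(20208/7) = 1287411264/7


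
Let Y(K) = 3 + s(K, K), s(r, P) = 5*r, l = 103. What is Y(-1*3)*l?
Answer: -1236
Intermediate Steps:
Y(K) = 3 + 5*K
Y(-1*3)*l = (3 + 5*(-1*3))*103 = (3 + 5*(-3))*103 = (3 - 15)*103 = -12*103 = -1236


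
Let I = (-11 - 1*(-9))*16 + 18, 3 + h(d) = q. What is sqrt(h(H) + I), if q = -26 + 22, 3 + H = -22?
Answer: I*sqrt(21) ≈ 4.5826*I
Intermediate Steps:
H = -25 (H = -3 - 22 = -25)
q = -4
h(d) = -7 (h(d) = -3 - 4 = -7)
I = -14 (I = (-11 + 9)*16 + 18 = -2*16 + 18 = -32 + 18 = -14)
sqrt(h(H) + I) = sqrt(-7 - 14) = sqrt(-21) = I*sqrt(21)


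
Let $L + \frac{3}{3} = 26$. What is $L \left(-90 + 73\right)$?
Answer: $-425$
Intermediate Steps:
$L = 25$ ($L = -1 + 26 = 25$)
$L \left(-90 + 73\right) = 25 \left(-90 + 73\right) = 25 \left(-17\right) = -425$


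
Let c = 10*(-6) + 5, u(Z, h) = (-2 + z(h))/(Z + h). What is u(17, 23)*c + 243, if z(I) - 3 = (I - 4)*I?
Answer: -1437/4 ≈ -359.25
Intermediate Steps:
z(I) = 3 + I*(-4 + I) (z(I) = 3 + (I - 4)*I = 3 + (-4 + I)*I = 3 + I*(-4 + I))
u(Z, h) = (1 + h**2 - 4*h)/(Z + h) (u(Z, h) = (-2 + (3 + h**2 - 4*h))/(Z + h) = (1 + h**2 - 4*h)/(Z + h))
c = -55 (c = -60 + 5 = -55)
u(17, 23)*c + 243 = ((1 + 23**2 - 4*23)/(17 + 23))*(-55) + 243 = ((1 + 529 - 92)/40)*(-55) + 243 = ((1/40)*438)*(-55) + 243 = (219/20)*(-55) + 243 = -2409/4 + 243 = -1437/4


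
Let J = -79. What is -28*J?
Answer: 2212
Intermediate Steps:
-28*J = -28*(-79) = 2212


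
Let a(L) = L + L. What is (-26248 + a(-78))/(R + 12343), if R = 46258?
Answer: -26404/58601 ≈ -0.45057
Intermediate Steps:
a(L) = 2*L
(-26248 + a(-78))/(R + 12343) = (-26248 + 2*(-78))/(46258 + 12343) = (-26248 - 156)/58601 = -26404*1/58601 = -26404/58601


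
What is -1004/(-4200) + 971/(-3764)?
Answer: -37393/1976100 ≈ -0.018923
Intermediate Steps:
-1004/(-4200) + 971/(-3764) = -1004*(-1/4200) + 971*(-1/3764) = 251/1050 - 971/3764 = -37393/1976100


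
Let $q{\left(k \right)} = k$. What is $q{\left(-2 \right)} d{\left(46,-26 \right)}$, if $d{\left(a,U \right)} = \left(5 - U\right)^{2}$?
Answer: $-1922$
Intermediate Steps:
$q{\left(-2 \right)} d{\left(46,-26 \right)} = - 2 \left(-5 - 26\right)^{2} = - 2 \left(-31\right)^{2} = \left(-2\right) 961 = -1922$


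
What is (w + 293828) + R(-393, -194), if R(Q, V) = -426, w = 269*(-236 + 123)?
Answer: 263005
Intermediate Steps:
w = -30397 (w = 269*(-113) = -30397)
(w + 293828) + R(-393, -194) = (-30397 + 293828) - 426 = 263431 - 426 = 263005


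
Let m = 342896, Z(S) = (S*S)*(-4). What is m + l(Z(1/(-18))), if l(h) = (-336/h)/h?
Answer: -1861600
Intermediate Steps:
Z(S) = -4*S² (Z(S) = S²*(-4) = -4*S²)
l(h) = -336/h²
m + l(Z(1/(-18))) = 342896 - 336/(-4*(1/(-18))²)² = 342896 - 336/(-4*(-1/18)²)² = 342896 - 336/(-4*1/324)² = 342896 - 336/(-1/81)² = 342896 - 336*6561 = 342896 - 2204496 = -1861600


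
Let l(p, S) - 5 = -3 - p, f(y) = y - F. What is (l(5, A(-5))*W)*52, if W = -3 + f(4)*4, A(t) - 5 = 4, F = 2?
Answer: -780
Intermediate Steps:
f(y) = -2 + y (f(y) = y - 1*2 = y - 2 = -2 + y)
A(t) = 9 (A(t) = 5 + 4 = 9)
l(p, S) = 2 - p (l(p, S) = 5 + (-3 - p) = 2 - p)
W = 5 (W = -3 + (-2 + 4)*4 = -3 + 2*4 = -3 + 8 = 5)
(l(5, A(-5))*W)*52 = ((2 - 1*5)*5)*52 = ((2 - 5)*5)*52 = -3*5*52 = -15*52 = -780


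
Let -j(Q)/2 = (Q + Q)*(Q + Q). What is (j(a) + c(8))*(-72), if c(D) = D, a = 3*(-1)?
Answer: 4608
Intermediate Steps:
a = -3
j(Q) = -8*Q**2 (j(Q) = -2*(Q + Q)*(Q + Q) = -2*2*Q*2*Q = -8*Q**2)
(j(a) + c(8))*(-72) = (-8*(-3)**2 + 8)*(-72) = (-8*9 + 8)*(-72) = (-72 + 8)*(-72) = -64*(-72) = 4608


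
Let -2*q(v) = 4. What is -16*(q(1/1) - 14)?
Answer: 256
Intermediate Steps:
q(v) = -2 (q(v) = -½*4 = -2)
-16*(q(1/1) - 14) = -16*(-2 - 14) = -16*(-16) = 256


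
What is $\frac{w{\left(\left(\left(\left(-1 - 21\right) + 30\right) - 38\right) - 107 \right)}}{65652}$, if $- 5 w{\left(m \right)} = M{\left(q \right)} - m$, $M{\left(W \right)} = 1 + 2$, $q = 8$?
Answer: $- \frac{7}{16413} \approx -0.00042649$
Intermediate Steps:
$M{\left(W \right)} = 3$
$w{\left(m \right)} = - \frac{3}{5} + \frac{m}{5}$ ($w{\left(m \right)} = - \frac{3 - m}{5} = - \frac{3}{5} + \frac{m}{5}$)
$\frac{w{\left(\left(\left(\left(-1 - 21\right) + 30\right) - 38\right) - 107 \right)}}{65652} = \frac{- \frac{3}{5} + \frac{\left(\left(\left(-1 - 21\right) + 30\right) - 38\right) - 107}{5}}{65652} = \left(- \frac{3}{5} + \frac{\left(\left(-22 + 30\right) - 38\right) - 107}{5}\right) \frac{1}{65652} = \left(- \frac{3}{5} + \frac{\left(8 - 38\right) - 107}{5}\right) \frac{1}{65652} = \left(- \frac{3}{5} + \frac{-30 - 107}{5}\right) \frac{1}{65652} = \left(- \frac{3}{5} + \frac{1}{5} \left(-137\right)\right) \frac{1}{65652} = \left(- \frac{3}{5} - \frac{137}{5}\right) \frac{1}{65652} = \left(-28\right) \frac{1}{65652} = - \frac{7}{16413}$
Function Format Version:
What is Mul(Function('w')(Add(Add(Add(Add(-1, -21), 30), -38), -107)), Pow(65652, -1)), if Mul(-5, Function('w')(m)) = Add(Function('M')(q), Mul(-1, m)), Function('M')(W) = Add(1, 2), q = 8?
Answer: Rational(-7, 16413) ≈ -0.00042649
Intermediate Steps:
Function('M')(W) = 3
Function('w')(m) = Add(Rational(-3, 5), Mul(Rational(1, 5), m)) (Function('w')(m) = Mul(Rational(-1, 5), Add(3, Mul(-1, m))) = Add(Rational(-3, 5), Mul(Rational(1, 5), m)))
Mul(Function('w')(Add(Add(Add(Add(-1, -21), 30), -38), -107)), Pow(65652, -1)) = Mul(Add(Rational(-3, 5), Mul(Rational(1, 5), Add(Add(Add(Add(-1, -21), 30), -38), -107))), Pow(65652, -1)) = Mul(Add(Rational(-3, 5), Mul(Rational(1, 5), Add(Add(Add(-22, 30), -38), -107))), Rational(1, 65652)) = Mul(Add(Rational(-3, 5), Mul(Rational(1, 5), Add(Add(8, -38), -107))), Rational(1, 65652)) = Mul(Add(Rational(-3, 5), Mul(Rational(1, 5), Add(-30, -107))), Rational(1, 65652)) = Mul(Add(Rational(-3, 5), Mul(Rational(1, 5), -137)), Rational(1, 65652)) = Mul(Add(Rational(-3, 5), Rational(-137, 5)), Rational(1, 65652)) = Mul(-28, Rational(1, 65652)) = Rational(-7, 16413)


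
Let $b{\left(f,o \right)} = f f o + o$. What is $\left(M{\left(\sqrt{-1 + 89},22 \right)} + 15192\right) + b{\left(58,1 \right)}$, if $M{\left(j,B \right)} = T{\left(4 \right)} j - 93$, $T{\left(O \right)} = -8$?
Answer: $18464 - 16 \sqrt{22} \approx 18389.0$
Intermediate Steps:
$b{\left(f,o \right)} = o + o f^{2}$ ($b{\left(f,o \right)} = f^{2} o + o = o f^{2} + o = o + o f^{2}$)
$M{\left(j,B \right)} = -93 - 8 j$ ($M{\left(j,B \right)} = - 8 j - 93 = -93 - 8 j$)
$\left(M{\left(\sqrt{-1 + 89},22 \right)} + 15192\right) + b{\left(58,1 \right)} = \left(\left(-93 - 8 \sqrt{-1 + 89}\right) + 15192\right) + 1 \left(1 + 58^{2}\right) = \left(\left(-93 - 8 \sqrt{88}\right) + 15192\right) + 1 \left(1 + 3364\right) = \left(\left(-93 - 8 \cdot 2 \sqrt{22}\right) + 15192\right) + 1 \cdot 3365 = \left(\left(-93 - 16 \sqrt{22}\right) + 15192\right) + 3365 = \left(15099 - 16 \sqrt{22}\right) + 3365 = 18464 - 16 \sqrt{22}$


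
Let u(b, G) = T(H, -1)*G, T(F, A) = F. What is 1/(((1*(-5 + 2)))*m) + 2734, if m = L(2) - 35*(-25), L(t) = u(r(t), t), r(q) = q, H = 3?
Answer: 7225961/2643 ≈ 2734.0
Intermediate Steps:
u(b, G) = 3*G
L(t) = 3*t
m = 881 (m = 3*2 - 35*(-25) = 6 + 875 = 881)
1/(((1*(-5 + 2)))*m) + 2734 = 1/((1*(-5 + 2))*881) + 2734 = (1/881)/(1*(-3)) + 2734 = (1/881)/(-3) + 2734 = -⅓*1/881 + 2734 = -1/2643 + 2734 = 7225961/2643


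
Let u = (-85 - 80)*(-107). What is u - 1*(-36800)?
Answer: 54455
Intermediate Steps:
u = 17655 (u = -165*(-107) = 17655)
u - 1*(-36800) = 17655 - 1*(-36800) = 17655 + 36800 = 54455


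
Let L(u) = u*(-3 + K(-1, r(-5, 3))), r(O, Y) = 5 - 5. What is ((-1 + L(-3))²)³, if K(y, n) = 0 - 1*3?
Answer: 24137569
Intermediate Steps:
r(O, Y) = 0
K(y, n) = -3 (K(y, n) = 0 - 3 = -3)
L(u) = -6*u (L(u) = u*(-3 - 3) = u*(-6) = -6*u)
((-1 + L(-3))²)³ = ((-1 - 6*(-3))²)³ = ((-1 + 18)²)³ = (17²)³ = 289³ = 24137569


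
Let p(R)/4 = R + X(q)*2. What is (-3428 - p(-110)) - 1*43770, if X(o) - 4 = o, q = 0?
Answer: -46790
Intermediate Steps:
X(o) = 4 + o
p(R) = 32 + 4*R (p(R) = 4*(R + (4 + 0)*2) = 4*(R + 4*2) = 4*(R + 8) = 4*(8 + R) = 32 + 4*R)
(-3428 - p(-110)) - 1*43770 = (-3428 - (32 + 4*(-110))) - 1*43770 = (-3428 - (32 - 440)) - 43770 = (-3428 - 1*(-408)) - 43770 = (-3428 + 408) - 43770 = -3020 - 43770 = -46790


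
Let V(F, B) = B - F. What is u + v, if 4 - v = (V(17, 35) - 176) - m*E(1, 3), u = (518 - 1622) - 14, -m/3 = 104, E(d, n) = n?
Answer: -1892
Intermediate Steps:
m = -312 (m = -3*104 = -312)
u = -1118 (u = -1104 - 14 = -1118)
v = -774 (v = 4 - (((35 - 1*17) - 176) - (-312)*3) = 4 - (((35 - 17) - 176) - 1*(-936)) = 4 - ((18 - 176) + 936) = 4 - (-158 + 936) = 4 - 1*778 = 4 - 778 = -774)
u + v = -1118 - 774 = -1892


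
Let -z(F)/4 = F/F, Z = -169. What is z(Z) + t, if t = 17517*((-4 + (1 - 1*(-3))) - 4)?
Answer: -70072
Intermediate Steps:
z(F) = -4 (z(F) = -4*F/F = -4*1 = -4)
t = -70068 (t = 17517*((-4 + (1 + 3)) - 4) = 17517*((-4 + 4) - 4) = 17517*(0 - 4) = 17517*(-4) = -70068)
z(Z) + t = -4 - 70068 = -70072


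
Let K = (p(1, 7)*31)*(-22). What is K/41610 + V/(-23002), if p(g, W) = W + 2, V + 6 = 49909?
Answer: -52801193/22788410 ≈ -2.3170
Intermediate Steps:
V = 49903 (V = -6 + 49909 = 49903)
p(g, W) = 2 + W
K = -6138 (K = ((2 + 7)*31)*(-22) = (9*31)*(-22) = 279*(-22) = -6138)
K/41610 + V/(-23002) = -6138/41610 + 49903/(-23002) = -6138*1/41610 + 49903*(-1/23002) = -1023/6935 - 7129/3286 = -52801193/22788410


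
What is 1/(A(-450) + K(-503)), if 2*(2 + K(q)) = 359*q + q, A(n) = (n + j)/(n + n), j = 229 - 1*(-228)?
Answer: -900/81487807 ≈ -1.1045e-5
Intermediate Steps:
j = 457 (j = 229 + 228 = 457)
A(n) = (457 + n)/(2*n) (A(n) = (n + 457)/(n + n) = (457 + n)/((2*n)) = (457 + n)*(1/(2*n)) = (457 + n)/(2*n))
K(q) = -2 + 180*q (K(q) = -2 + (359*q + q)/2 = -2 + (360*q)/2 = -2 + 180*q)
1/(A(-450) + K(-503)) = 1/((½)*(457 - 450)/(-450) + (-2 + 180*(-503))) = 1/((½)*(-1/450)*7 + (-2 - 90540)) = 1/(-7/900 - 90542) = 1/(-81487807/900) = -900/81487807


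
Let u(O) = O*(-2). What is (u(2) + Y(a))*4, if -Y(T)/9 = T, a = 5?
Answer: -196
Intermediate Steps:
Y(T) = -9*T
u(O) = -2*O
(u(2) + Y(a))*4 = (-2*2 - 9*5)*4 = (-4 - 45)*4 = -49*4 = -196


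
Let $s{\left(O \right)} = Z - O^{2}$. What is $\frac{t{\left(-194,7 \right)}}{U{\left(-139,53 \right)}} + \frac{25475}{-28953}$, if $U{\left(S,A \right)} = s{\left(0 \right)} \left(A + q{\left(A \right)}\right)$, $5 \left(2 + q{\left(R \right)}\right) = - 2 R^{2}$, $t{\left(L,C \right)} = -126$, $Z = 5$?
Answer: $- \frac{132974347}{155274939} \approx -0.85638$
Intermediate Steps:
$s{\left(O \right)} = 5 - O^{2}$
$q{\left(R \right)} = -2 - \frac{2 R^{2}}{5}$ ($q{\left(R \right)} = -2 + \frac{\left(-2\right) R^{2}}{5} = -2 - \frac{2 R^{2}}{5}$)
$U{\left(S,A \right)} = -10 - 2 A^{2} + 5 A$ ($U{\left(S,A \right)} = \left(5 - 0^{2}\right) \left(A - \left(2 + \frac{2 A^{2}}{5}\right)\right) = \left(5 - 0\right) \left(-2 + A - \frac{2 A^{2}}{5}\right) = \left(5 + 0\right) \left(-2 + A - \frac{2 A^{2}}{5}\right) = 5 \left(-2 + A - \frac{2 A^{2}}{5}\right) = -10 - 2 A^{2} + 5 A$)
$\frac{t{\left(-194,7 \right)}}{U{\left(-139,53 \right)}} + \frac{25475}{-28953} = - \frac{126}{-10 - 2 \cdot 53^{2} + 5 \cdot 53} + \frac{25475}{-28953} = - \frac{126}{-10 - 5618 + 265} + 25475 \left(- \frac{1}{28953}\right) = - \frac{126}{-10 - 5618 + 265} - \frac{25475}{28953} = - \frac{126}{-5363} - \frac{25475}{28953} = \left(-126\right) \left(- \frac{1}{5363}\right) - \frac{25475}{28953} = \frac{126}{5363} - \frac{25475}{28953} = - \frac{132974347}{155274939}$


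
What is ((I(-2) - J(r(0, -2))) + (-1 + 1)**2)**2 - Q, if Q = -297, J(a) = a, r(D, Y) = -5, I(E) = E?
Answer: 306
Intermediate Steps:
((I(-2) - J(r(0, -2))) + (-1 + 1)**2)**2 - Q = ((-2 - 1*(-5)) + (-1 + 1)**2)**2 - 1*(-297) = ((-2 + 5) + 0**2)**2 + 297 = (3 + 0)**2 + 297 = 3**2 + 297 = 9 + 297 = 306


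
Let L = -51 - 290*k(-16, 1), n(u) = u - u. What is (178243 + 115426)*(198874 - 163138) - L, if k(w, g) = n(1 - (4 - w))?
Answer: 10494555435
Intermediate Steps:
n(u) = 0
k(w, g) = 0
L = -51 (L = -51 - 290*0 = -51 + 0 = -51)
(178243 + 115426)*(198874 - 163138) - L = (178243 + 115426)*(198874 - 163138) - 1*(-51) = 293669*35736 + 51 = 10494555384 + 51 = 10494555435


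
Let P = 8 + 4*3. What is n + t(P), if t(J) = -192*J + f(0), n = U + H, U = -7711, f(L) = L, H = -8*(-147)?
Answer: -10375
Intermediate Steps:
H = 1176
n = -6535 (n = -7711 + 1176 = -6535)
P = 20 (P = 8 + 12 = 20)
t(J) = -192*J (t(J) = -192*J + 0 = -192*J)
n + t(P) = -6535 - 192*20 = -6535 - 3840 = -10375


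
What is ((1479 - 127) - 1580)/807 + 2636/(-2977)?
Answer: -935336/800813 ≈ -1.1680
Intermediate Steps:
((1479 - 127) - 1580)/807 + 2636/(-2977) = (1352 - 1580)*(1/807) + 2636*(-1/2977) = -228*1/807 - 2636/2977 = -76/269 - 2636/2977 = -935336/800813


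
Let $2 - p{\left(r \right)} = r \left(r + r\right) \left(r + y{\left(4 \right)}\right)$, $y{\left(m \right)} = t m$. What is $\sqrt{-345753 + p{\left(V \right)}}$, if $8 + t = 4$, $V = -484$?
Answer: $\sqrt{233910249} \approx 15294.0$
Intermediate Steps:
$t = -4$ ($t = -8 + 4 = -4$)
$y{\left(m \right)} = - 4 m$
$p{\left(r \right)} = 2 - 2 r^{2} \left(-16 + r\right)$ ($p{\left(r \right)} = 2 - r \left(r + r\right) \left(r - 16\right) = 2 - r 2 r \left(r - 16\right) = 2 - r 2 r \left(-16 + r\right) = 2 - 2 r^{2} \left(-16 + r\right)$)
$\sqrt{-345753 + p{\left(V \right)}} = \sqrt{-345753 + \left(2 - 2 \left(-484\right)^{3} + 32 \left(-484\right)^{2}\right)} = \sqrt{-345753 + \left(2 - -226759808 + 32 \cdot 234256\right)} = \sqrt{-345753 + \left(2 + 226759808 + 7496192\right)} = \sqrt{-345753 + 234256002} = \sqrt{233910249}$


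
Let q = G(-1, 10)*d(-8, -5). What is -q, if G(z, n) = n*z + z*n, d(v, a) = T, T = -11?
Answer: -220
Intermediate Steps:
d(v, a) = -11
G(z, n) = 2*n*z (G(z, n) = n*z + n*z = 2*n*z)
q = 220 (q = (2*10*(-1))*(-11) = -20*(-11) = 220)
-q = -1*220 = -220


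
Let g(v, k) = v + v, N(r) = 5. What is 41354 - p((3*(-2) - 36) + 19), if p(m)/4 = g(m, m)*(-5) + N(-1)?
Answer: 40414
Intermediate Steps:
g(v, k) = 2*v
p(m) = 20 - 40*m (p(m) = 4*((2*m)*(-5) + 5) = 4*(-10*m + 5) = 4*(5 - 10*m) = 20 - 40*m)
41354 - p((3*(-2) - 36) + 19) = 41354 - (20 - 40*((3*(-2) - 36) + 19)) = 41354 - (20 - 40*((-6 - 36) + 19)) = 41354 - (20 - 40*(-42 + 19)) = 41354 - (20 - 40*(-23)) = 41354 - (20 + 920) = 41354 - 1*940 = 41354 - 940 = 40414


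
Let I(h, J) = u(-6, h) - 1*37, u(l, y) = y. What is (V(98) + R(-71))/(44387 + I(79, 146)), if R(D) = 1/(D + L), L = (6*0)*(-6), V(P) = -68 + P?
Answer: 2129/3154459 ≈ 0.00067492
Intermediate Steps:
I(h, J) = -37 + h (I(h, J) = h - 1*37 = h - 37 = -37 + h)
L = 0 (L = 0*(-6) = 0)
R(D) = 1/D (R(D) = 1/(D + 0) = 1/D)
(V(98) + R(-71))/(44387 + I(79, 146)) = ((-68 + 98) + 1/(-71))/(44387 + (-37 + 79)) = (30 - 1/71)/(44387 + 42) = (2129/71)/44429 = (2129/71)*(1/44429) = 2129/3154459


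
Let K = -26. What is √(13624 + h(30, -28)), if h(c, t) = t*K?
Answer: 4*√897 ≈ 119.80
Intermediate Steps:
h(c, t) = -26*t (h(c, t) = t*(-26) = -26*t)
√(13624 + h(30, -28)) = √(13624 - 26*(-28)) = √(13624 + 728) = √14352 = 4*√897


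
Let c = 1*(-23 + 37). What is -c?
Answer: -14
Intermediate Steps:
c = 14 (c = 1*14 = 14)
-c = -1*14 = -14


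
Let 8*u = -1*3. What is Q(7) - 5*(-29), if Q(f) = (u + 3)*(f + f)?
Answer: 727/4 ≈ 181.75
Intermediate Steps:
u = -3/8 (u = (-1*3)/8 = (⅛)*(-3) = -3/8 ≈ -0.37500)
Q(f) = 21*f/4 (Q(f) = (-3/8 + 3)*(f + f) = 21*(2*f)/8 = 21*f/4)
Q(7) - 5*(-29) = (21/4)*7 - 5*(-29) = 147/4 + 145 = 727/4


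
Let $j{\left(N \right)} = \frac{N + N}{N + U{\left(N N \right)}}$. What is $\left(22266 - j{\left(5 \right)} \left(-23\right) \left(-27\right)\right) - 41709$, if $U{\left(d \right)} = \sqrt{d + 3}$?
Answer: $-9093 - 4140 \sqrt{7} \approx -20046.0$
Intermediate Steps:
$U{\left(d \right)} = \sqrt{3 + d}$
$j{\left(N \right)} = \frac{2 N}{N + \sqrt{3 + N^{2}}}$ ($j{\left(N \right)} = \frac{N + N}{N + \sqrt{3 + N N}} = \frac{2 N}{N + \sqrt{3 + N^{2}}}$)
$\left(22266 - j{\left(5 \right)} \left(-23\right) \left(-27\right)\right) - 41709 = \left(22266 - 2 \cdot 5 \frac{1}{5 + \sqrt{3 + 5^{2}}} \left(-23\right) \left(-27\right)\right) - 41709 = \left(22266 - 2 \cdot 5 \frac{1}{5 + \sqrt{3 + 25}} \left(-23\right) \left(-27\right)\right) - 41709 = \left(22266 - 2 \cdot 5 \frac{1}{5 + \sqrt{28}} \left(-23\right) \left(-27\right)\right) - 41709 = \left(22266 - 2 \cdot 5 \frac{1}{5 + 2 \sqrt{7}} \left(-23\right) \left(-27\right)\right) - 41709 = \left(22266 - \frac{10}{5 + 2 \sqrt{7}} \left(-23\right) \left(-27\right)\right) - 41709 = \left(22266 - - \frac{230}{5 + 2 \sqrt{7}} \left(-27\right)\right) - 41709 = \left(22266 - \frac{6210}{5 + 2 \sqrt{7}}\right) - 41709 = -19443 - \frac{6210}{5 + 2 \sqrt{7}}$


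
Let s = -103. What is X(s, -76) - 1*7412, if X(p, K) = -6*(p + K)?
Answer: -6338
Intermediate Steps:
X(p, K) = -6*K - 6*p (X(p, K) = -6*(K + p) = -6*K - 6*p)
X(s, -76) - 1*7412 = (-6*(-76) - 6*(-103)) - 1*7412 = (456 + 618) - 7412 = 1074 - 7412 = -6338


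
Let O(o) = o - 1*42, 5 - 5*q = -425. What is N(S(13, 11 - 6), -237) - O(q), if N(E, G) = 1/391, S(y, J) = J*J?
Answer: -17203/391 ≈ -43.997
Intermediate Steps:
S(y, J) = J**2
q = 86 (q = 1 - 1/5*(-425) = 1 + 85 = 86)
N(E, G) = 1/391
O(o) = -42 + o (O(o) = o - 42 = -42 + o)
N(S(13, 11 - 6), -237) - O(q) = 1/391 - (-42 + 86) = 1/391 - 1*44 = 1/391 - 44 = -17203/391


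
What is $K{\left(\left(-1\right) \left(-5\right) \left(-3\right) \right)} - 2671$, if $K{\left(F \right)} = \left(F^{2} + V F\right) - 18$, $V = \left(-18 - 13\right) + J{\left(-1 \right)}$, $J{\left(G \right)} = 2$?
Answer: $-2029$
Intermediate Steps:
$V = -29$ ($V = \left(-18 - 13\right) + 2 = -31 + 2 = -29$)
$K{\left(F \right)} = -18 + F^{2} - 29 F$ ($K{\left(F \right)} = \left(F^{2} - 29 F\right) - 18 = -18 + F^{2} - 29 F$)
$K{\left(\left(-1\right) \left(-5\right) \left(-3\right) \right)} - 2671 = \left(-18 + \left(\left(-1\right) \left(-5\right) \left(-3\right)\right)^{2} - 29 \left(-1\right) \left(-5\right) \left(-3\right)\right) - 2671 = \left(-18 + \left(5 \left(-3\right)\right)^{2} - 29 \cdot 5 \left(-3\right)\right) - 2671 = \left(-18 + \left(-15\right)^{2} - -435\right) - 2671 = \left(-18 + 225 + 435\right) - 2671 = 642 - 2671 = -2029$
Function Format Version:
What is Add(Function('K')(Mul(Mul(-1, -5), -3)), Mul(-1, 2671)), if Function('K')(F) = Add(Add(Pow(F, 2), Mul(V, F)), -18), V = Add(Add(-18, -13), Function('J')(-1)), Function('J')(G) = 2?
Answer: -2029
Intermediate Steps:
V = -29 (V = Add(Add(-18, -13), 2) = Add(-31, 2) = -29)
Function('K')(F) = Add(-18, Pow(F, 2), Mul(-29, F)) (Function('K')(F) = Add(Add(Pow(F, 2), Mul(-29, F)), -18) = Add(-18, Pow(F, 2), Mul(-29, F)))
Add(Function('K')(Mul(Mul(-1, -5), -3)), Mul(-1, 2671)) = Add(Add(-18, Pow(Mul(Mul(-1, -5), -3), 2), Mul(-29, Mul(Mul(-1, -5), -3))), Mul(-1, 2671)) = Add(Add(-18, Pow(Mul(5, -3), 2), Mul(-29, Mul(5, -3))), -2671) = Add(Add(-18, Pow(-15, 2), Mul(-29, -15)), -2671) = Add(Add(-18, 225, 435), -2671) = Add(642, -2671) = -2029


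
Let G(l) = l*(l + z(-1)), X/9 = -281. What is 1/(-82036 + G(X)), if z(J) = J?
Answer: 1/6316334 ≈ 1.5832e-7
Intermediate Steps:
X = -2529 (X = 9*(-281) = -2529)
G(l) = l*(-1 + l) (G(l) = l*(l - 1) = l*(-1 + l))
1/(-82036 + G(X)) = 1/(-82036 - 2529*(-1 - 2529)) = 1/(-82036 - 2529*(-2530)) = 1/(-82036 + 6398370) = 1/6316334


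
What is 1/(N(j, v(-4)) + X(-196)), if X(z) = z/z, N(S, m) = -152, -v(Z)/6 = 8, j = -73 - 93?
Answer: -1/151 ≈ -0.0066225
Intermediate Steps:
j = -166
v(Z) = -48 (v(Z) = -6*8 = -48)
X(z) = 1
1/(N(j, v(-4)) + X(-196)) = 1/(-152 + 1) = 1/(-151) = -1/151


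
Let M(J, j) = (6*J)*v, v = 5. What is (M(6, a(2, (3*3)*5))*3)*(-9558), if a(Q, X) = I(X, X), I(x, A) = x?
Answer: -5161320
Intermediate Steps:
a(Q, X) = X
M(J, j) = 30*J (M(J, j) = (6*J)*5 = 30*J)
(M(6, a(2, (3*3)*5))*3)*(-9558) = ((30*6)*3)*(-9558) = (180*3)*(-9558) = 540*(-9558) = -5161320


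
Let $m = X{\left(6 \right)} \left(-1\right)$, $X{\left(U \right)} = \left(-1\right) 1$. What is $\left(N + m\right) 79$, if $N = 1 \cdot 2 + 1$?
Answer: $316$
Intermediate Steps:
$X{\left(U \right)} = -1$
$m = 1$ ($m = \left(-1\right) \left(-1\right) = 1$)
$N = 3$ ($N = 2 + 1 = 3$)
$\left(N + m\right) 79 = \left(3 + 1\right) 79 = 4 \cdot 79 = 316$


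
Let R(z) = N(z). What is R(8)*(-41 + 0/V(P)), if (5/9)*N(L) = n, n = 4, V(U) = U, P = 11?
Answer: -1476/5 ≈ -295.20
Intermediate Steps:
N(L) = 36/5 (N(L) = (9/5)*4 = 36/5)
R(z) = 36/5
R(8)*(-41 + 0/V(P)) = 36*(-41 + 0/11)/5 = 36*(-41 + 0*(1/11))/5 = 36*(-41 + 0)/5 = (36/5)*(-41) = -1476/5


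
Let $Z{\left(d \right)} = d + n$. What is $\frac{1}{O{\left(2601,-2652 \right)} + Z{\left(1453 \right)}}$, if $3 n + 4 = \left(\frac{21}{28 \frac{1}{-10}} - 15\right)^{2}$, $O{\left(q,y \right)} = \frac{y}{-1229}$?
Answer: $\frac{14748}{23929729} \approx 0.0006163$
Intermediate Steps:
$O{\left(q,y \right)} = - \frac{y}{1229}$ ($O{\left(q,y \right)} = y \left(- \frac{1}{1229}\right) = - \frac{y}{1229}$)
$n = \frac{2009}{12}$ ($n = - \frac{4}{3} + \frac{\left(\frac{21}{28 \frac{1}{-10}} - 15\right)^{2}}{3} = - \frac{4}{3} + \frac{\left(\frac{21}{28 \left(- \frac{1}{10}\right)} - 15\right)^{2}}{3} = - \frac{4}{3} + \frac{\left(\frac{21}{- \frac{14}{5}} - 15\right)^{2}}{3} = - \frac{4}{3} + \frac{\left(21 \left(- \frac{5}{14}\right) - 15\right)^{2}}{3} = - \frac{4}{3} + \frac{\left(- \frac{15}{2} - 15\right)^{2}}{3} = - \frac{4}{3} + \frac{\left(- \frac{45}{2}\right)^{2}}{3} = - \frac{4}{3} + \frac{1}{3} \cdot \frac{2025}{4} = - \frac{4}{3} + \frac{675}{4} = \frac{2009}{12} \approx 167.42$)
$Z{\left(d \right)} = \frac{2009}{12} + d$ ($Z{\left(d \right)} = d + \frac{2009}{12} = \frac{2009}{12} + d$)
$\frac{1}{O{\left(2601,-2652 \right)} + Z{\left(1453 \right)}} = \frac{1}{\left(- \frac{1}{1229}\right) \left(-2652\right) + \left(\frac{2009}{12} + 1453\right)} = \frac{1}{\frac{2652}{1229} + \frac{19445}{12}} = \frac{1}{\frac{23929729}{14748}} = \frac{14748}{23929729}$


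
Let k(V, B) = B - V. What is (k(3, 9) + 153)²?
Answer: 25281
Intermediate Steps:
(k(3, 9) + 153)² = ((9 - 1*3) + 153)² = ((9 - 3) + 153)² = (6 + 153)² = 159² = 25281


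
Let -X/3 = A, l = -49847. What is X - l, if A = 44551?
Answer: -83806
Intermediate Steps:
X = -133653 (X = -3*44551 = -133653)
X - l = -133653 - 1*(-49847) = -133653 + 49847 = -83806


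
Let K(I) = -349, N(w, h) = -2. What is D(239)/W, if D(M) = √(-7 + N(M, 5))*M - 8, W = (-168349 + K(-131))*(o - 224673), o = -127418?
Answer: -4/29698523759 + 717*I/59397047518 ≈ -1.3469e-10 + 1.2071e-8*I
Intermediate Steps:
W = 59397047518 (W = (-168349 - 349)*(-127418 - 224673) = -168698*(-352091) = 59397047518)
D(M) = -8 + 3*I*M (D(M) = √(-7 - 2)*M - 8 = √(-9)*M - 8 = (3*I)*M - 8 = 3*I*M - 8 = -8 + 3*I*M)
D(239)/W = (-8 + 3*I*239)/59397047518 = (-8 + 717*I)*(1/59397047518) = -4/29698523759 + 717*I/59397047518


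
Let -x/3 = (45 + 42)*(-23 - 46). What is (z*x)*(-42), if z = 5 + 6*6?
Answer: -31011498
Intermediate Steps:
x = 18009 (x = -3*(45 + 42)*(-23 - 46) = -261*(-69) = -3*(-6003) = 18009)
z = 41 (z = 5 + 36 = 41)
(z*x)*(-42) = (41*18009)*(-42) = 738369*(-42) = -31011498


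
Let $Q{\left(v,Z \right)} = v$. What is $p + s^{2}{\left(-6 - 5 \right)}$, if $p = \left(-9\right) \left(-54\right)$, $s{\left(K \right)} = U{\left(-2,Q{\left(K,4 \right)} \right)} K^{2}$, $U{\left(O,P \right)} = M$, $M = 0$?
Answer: $486$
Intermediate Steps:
$U{\left(O,P \right)} = 0$
$s{\left(K \right)} = 0$ ($s{\left(K \right)} = 0 K^{2} = 0$)
$p = 486$
$p + s^{2}{\left(-6 - 5 \right)} = 486 + 0^{2} = 486 + 0 = 486$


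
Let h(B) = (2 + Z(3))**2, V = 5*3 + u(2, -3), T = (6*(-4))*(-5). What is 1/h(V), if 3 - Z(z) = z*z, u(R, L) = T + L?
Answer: 1/16 ≈ 0.062500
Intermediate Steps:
T = 120 (T = -24*(-5) = 120)
u(R, L) = 120 + L
Z(z) = 3 - z**2 (Z(z) = 3 - z*z = 3 - z**2)
V = 132 (V = 5*3 + (120 - 3) = 15 + 117 = 132)
h(B) = 16 (h(B) = (2 + (3 - 1*3**2))**2 = (2 + (3 - 1*9))**2 = (2 + (3 - 9))**2 = (2 - 6)**2 = (-4)**2 = 16)
1/h(V) = 1/16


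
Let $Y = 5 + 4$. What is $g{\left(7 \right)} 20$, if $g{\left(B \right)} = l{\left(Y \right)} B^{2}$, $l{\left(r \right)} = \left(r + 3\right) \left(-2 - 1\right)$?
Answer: $-35280$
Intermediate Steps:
$Y = 9$
$l{\left(r \right)} = -9 - 3 r$ ($l{\left(r \right)} = \left(3 + r\right) \left(-3\right) = -9 - 3 r$)
$g{\left(B \right)} = - 36 B^{2}$ ($g{\left(B \right)} = \left(-9 - 27\right) B^{2} = - 36 B^{2}$)
$g{\left(7 \right)} 20 = - 36 \cdot 7^{2} \cdot 20 = \left(-36\right) 49 \cdot 20 = \left(-1764\right) 20 = -35280$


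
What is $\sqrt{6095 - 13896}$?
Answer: $i \sqrt{7801} \approx 88.323 i$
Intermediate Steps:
$\sqrt{6095 - 13896} = \sqrt{-7801} = i \sqrt{7801}$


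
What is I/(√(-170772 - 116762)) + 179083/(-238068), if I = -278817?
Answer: -179083/238068 + 278817*I*√287534/287534 ≈ -0.75223 + 519.97*I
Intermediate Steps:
I/(√(-170772 - 116762)) + 179083/(-238068) = -278817/√(-170772 - 116762) + 179083/(-238068) = -278817*(-I*√287534/287534) + 179083*(-1/238068) = -278817*(-I*√287534/287534) - 179083/238068 = -(-278817)*I*√287534/287534 - 179083/238068 = 278817*I*√287534/287534 - 179083/238068 = -179083/238068 + 278817*I*√287534/287534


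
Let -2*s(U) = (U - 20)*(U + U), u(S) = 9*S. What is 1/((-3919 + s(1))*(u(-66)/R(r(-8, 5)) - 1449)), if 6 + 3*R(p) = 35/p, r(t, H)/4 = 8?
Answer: 157/664829100 ≈ 2.3615e-7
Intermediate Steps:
r(t, H) = 32 (r(t, H) = 4*8 = 32)
R(p) = -2 + 35/(3*p) (R(p) = -2 + (35/p)/3 = -2 + 35/(3*p))
s(U) = -U*(-20 + U) (s(U) = -(U - 20)*(U + U)/2 = -(-20 + U)*2*U/2 = -U*(-20 + U))
1/((-3919 + s(1))*(u(-66)/R(r(-8, 5)) - 1449)) = 1/((-3919 + 1*(20 - 1*1))*((9*(-66))/(-2 + (35/3)/32) - 1449)) = 1/((-3919 + 1*(20 - 1))*(-594/(-2 + (35/3)*(1/32)) - 1449)) = 1/((-3919 + 1*19)*(-594/(-2 + 35/96) - 1449)) = 1/((-3919 + 19)*(-594/(-157/96) - 1449)) = 1/(-3900*(-594*(-96/157) - 1449)) = 1/(-3900*(57024/157 - 1449)) = 1/(-3900*(-170469/157)) = 1/(664829100/157) = 157/664829100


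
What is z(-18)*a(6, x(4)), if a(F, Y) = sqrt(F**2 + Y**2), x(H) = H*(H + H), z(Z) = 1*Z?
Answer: -36*sqrt(265) ≈ -586.04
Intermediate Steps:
z(Z) = Z
x(H) = 2*H**2 (x(H) = H*(2*H) = 2*H**2)
z(-18)*a(6, x(4)) = -18*sqrt(6**2 + (2*4**2)**2) = -18*sqrt(36 + (2*16)**2) = -18*sqrt(36 + 32**2) = -18*sqrt(36 + 1024) = -36*sqrt(265)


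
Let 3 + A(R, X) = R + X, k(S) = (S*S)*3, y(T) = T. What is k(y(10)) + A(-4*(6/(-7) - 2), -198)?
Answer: 773/7 ≈ 110.43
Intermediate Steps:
k(S) = 3*S² (k(S) = S²*3 = 3*S²)
A(R, X) = -3 + R + X (A(R, X) = -3 + (R + X) = -3 + R + X)
k(y(10)) + A(-4*(6/(-7) - 2), -198) = 3*10² + (-3 - 4*(6/(-7) - 2) - 198) = 3*100 + (-3 - 4*(6*(-⅐) - 2) - 198) = 300 + (-3 - 4*(-6/7 - 2) - 198) = 300 + (-3 - 4*(-20/7) - 198) = 300 + (-3 + 80/7 - 198) = 300 - 1327/7 = 773/7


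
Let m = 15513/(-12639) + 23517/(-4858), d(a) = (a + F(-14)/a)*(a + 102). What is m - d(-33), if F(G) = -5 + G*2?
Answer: 45066394993/20466754 ≈ 2201.9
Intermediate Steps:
F(G) = -5 + 2*G
d(a) = (102 + a)*(a - 33/a) (d(a) = (a + (-5 + 2*(-14))/a)*(a + 102) = (a + (-5 - 28)/a)*(102 + a) = (a - 33/a)*(102 + a) = (102 + a)*(a - 33/a))
m = -124197839/20466754 (m = 15513*(-1/12639) + 23517*(-1/4858) = -5171/4213 - 23517/4858 = -124197839/20466754 ≈ -6.0683)
m - d(-33) = -124197839/20466754 - (-33 + (-33)² - 3366/(-33) + 102*(-33)) = -124197839/20466754 - (-33 + 1089 - 3366*(-1/33) - 3366) = -124197839/20466754 - (-33 + 1089 + 102 - 3366) = -124197839/20466754 - 1*(-2208) = -124197839/20466754 + 2208 = 45066394993/20466754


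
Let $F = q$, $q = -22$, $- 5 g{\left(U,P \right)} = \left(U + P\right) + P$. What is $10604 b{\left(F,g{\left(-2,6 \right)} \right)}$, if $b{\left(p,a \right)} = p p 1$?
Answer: $5132336$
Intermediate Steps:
$g{\left(U,P \right)} = - \frac{2 P}{5} - \frac{U}{5}$ ($g{\left(U,P \right)} = - \frac{\left(U + P\right) + P}{5} = - \frac{\left(P + U\right) + P}{5} = - \frac{U + 2 P}{5} = - \frac{2 P}{5} - \frac{U}{5}$)
$F = -22$
$b{\left(p,a \right)} = p^{2}$ ($b{\left(p,a \right)} = p^{2} \cdot 1 = p^{2}$)
$10604 b{\left(F,g{\left(-2,6 \right)} \right)} = 10604 \left(-22\right)^{2} = 10604 \cdot 484 = 5132336$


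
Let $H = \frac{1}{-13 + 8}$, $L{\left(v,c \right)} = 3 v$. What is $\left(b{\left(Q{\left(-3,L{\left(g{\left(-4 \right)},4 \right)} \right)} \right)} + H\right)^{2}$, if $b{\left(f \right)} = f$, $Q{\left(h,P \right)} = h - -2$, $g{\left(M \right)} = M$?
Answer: $\frac{36}{25} \approx 1.44$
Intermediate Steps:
$Q{\left(h,P \right)} = 2 + h$ ($Q{\left(h,P \right)} = h + 2 = 2 + h$)
$H = - \frac{1}{5}$ ($H = \frac{1}{-5} = - \frac{1}{5} \approx -0.2$)
$\left(b{\left(Q{\left(-3,L{\left(g{\left(-4 \right)},4 \right)} \right)} \right)} + H\right)^{2} = \left(\left(2 - 3\right) - \frac{1}{5}\right)^{2} = \left(-1 - \frac{1}{5}\right)^{2} = \left(- \frac{6}{5}\right)^{2} = \frac{36}{25}$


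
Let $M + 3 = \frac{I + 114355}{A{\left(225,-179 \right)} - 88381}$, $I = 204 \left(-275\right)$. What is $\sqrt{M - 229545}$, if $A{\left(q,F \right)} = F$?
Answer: $\frac{i \sqrt{500089196721}}{1476} \approx 479.11 i$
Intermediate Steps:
$I = -56100$
$M = - \frac{64787}{17712}$ ($M = -3 + \frac{-56100 + 114355}{-179 - 88381} = -3 + \frac{58255}{-88560} = -3 + 58255 \left(- \frac{1}{88560}\right) = -3 - \frac{11651}{17712} = - \frac{64787}{17712} \approx -3.6578$)
$\sqrt{M - 229545} = \sqrt{- \frac{64787}{17712} - 229545} = \sqrt{- \frac{4065765827}{17712}} = \frac{i \sqrt{500089196721}}{1476}$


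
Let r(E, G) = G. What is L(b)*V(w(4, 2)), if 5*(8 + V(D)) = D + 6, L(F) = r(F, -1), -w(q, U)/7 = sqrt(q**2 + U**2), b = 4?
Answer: 34/5 + 14*sqrt(5)/5 ≈ 13.061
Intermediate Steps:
w(q, U) = -7*sqrt(U**2 + q**2) (w(q, U) = -7*sqrt(q**2 + U**2) = -7*sqrt(U**2 + q**2))
L(F) = -1
V(D) = -34/5 + D/5 (V(D) = -8 + (D + 6)/5 = -8 + (6 + D)/5 = -8 + (6/5 + D/5) = -34/5 + D/5)
L(b)*V(w(4, 2)) = -(-34/5 + (-7*sqrt(2**2 + 4**2))/5) = -(-34/5 + (-7*sqrt(4 + 16))/5) = -(-34/5 + (-14*sqrt(5))/5) = -(-34/5 - 14*sqrt(5)/5) = 34/5 + 14*sqrt(5)/5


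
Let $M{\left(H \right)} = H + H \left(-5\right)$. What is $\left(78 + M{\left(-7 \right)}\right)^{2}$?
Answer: $11236$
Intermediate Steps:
$M{\left(H \right)} = - 4 H$ ($M{\left(H \right)} = H - 5 H = - 4 H$)
$\left(78 + M{\left(-7 \right)}\right)^{2} = \left(78 - -28\right)^{2} = \left(78 + 28\right)^{2} = 106^{2} = 11236$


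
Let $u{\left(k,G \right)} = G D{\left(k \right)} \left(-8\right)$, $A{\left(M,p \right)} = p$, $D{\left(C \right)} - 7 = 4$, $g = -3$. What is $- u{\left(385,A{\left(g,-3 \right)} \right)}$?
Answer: $-264$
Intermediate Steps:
$D{\left(C \right)} = 11$ ($D{\left(C \right)} = 7 + 4 = 11$)
$u{\left(k,G \right)} = - 88 G$ ($u{\left(k,G \right)} = G 11 \left(-8\right) = 11 G \left(-8\right) = - 88 G$)
$- u{\left(385,A{\left(g,-3 \right)} \right)} = - \left(-88\right) \left(-3\right) = \left(-1\right) 264 = -264$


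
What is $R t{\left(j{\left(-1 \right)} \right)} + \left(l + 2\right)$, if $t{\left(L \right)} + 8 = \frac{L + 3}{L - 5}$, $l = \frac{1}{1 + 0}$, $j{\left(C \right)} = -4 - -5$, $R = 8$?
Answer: $-69$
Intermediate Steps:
$j{\left(C \right)} = 1$ ($j{\left(C \right)} = -4 + 5 = 1$)
$l = 1$ ($l = 1^{-1} = 1$)
$t{\left(L \right)} = -8 + \frac{3 + L}{-5 + L}$ ($t{\left(L \right)} = -8 + \frac{L + 3}{L - 5} = -8 + \frac{3 + L}{-5 + L}$)
$R t{\left(j{\left(-1 \right)} \right)} + \left(l + 2\right) = 8 \frac{43 - 7}{-5 + 1} + \left(1 + 2\right) = 8 \frac{43 - 7}{-4} + 3 = 8 \left(\left(- \frac{1}{4}\right) 36\right) + 3 = 8 \left(-9\right) + 3 = -72 + 3 = -69$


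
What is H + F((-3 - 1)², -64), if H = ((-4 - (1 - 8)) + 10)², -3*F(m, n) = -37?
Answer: 544/3 ≈ 181.33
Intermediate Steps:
F(m, n) = 37/3 (F(m, n) = -⅓*(-37) = 37/3)
H = 169 (H = ((-4 - 1*(-7)) + 10)² = ((-4 + 7) + 10)² = (3 + 10)² = 13² = 169)
H + F((-3 - 1)², -64) = 169 + 37/3 = 544/3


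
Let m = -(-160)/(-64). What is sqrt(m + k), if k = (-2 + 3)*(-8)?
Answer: I*sqrt(42)/2 ≈ 3.2404*I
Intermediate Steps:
m = -5/2 (m = -(-160)*(-1)/64 = -4*5/8 = -5/2 ≈ -2.5000)
k = -8 (k = 1*(-8) = -8)
sqrt(m + k) = sqrt(-5/2 - 8) = sqrt(-21/2) = I*sqrt(42)/2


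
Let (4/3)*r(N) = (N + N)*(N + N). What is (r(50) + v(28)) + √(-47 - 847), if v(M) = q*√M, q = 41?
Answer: 7500 + 82*√7 + I*√894 ≈ 7717.0 + 29.9*I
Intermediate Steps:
v(M) = 41*√M
r(N) = 3*N² (r(N) = 3*((N + N)*(N + N))/4 = 3*((2*N)*(2*N))/4 = 3*(4*N²)/4 = 3*N²)
(r(50) + v(28)) + √(-47 - 847) = (3*50² + 41*√28) + √(-47 - 847) = (3*2500 + 41*(2*√7)) + √(-894) = (7500 + 82*√7) + I*√894 = 7500 + 82*√7 + I*√894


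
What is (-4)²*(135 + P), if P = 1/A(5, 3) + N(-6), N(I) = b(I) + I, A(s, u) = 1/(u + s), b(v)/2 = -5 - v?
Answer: 2224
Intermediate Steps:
b(v) = -10 - 2*v (b(v) = 2*(-5 - v) = -10 - 2*v)
A(s, u) = 1/(s + u)
N(I) = -10 - I (N(I) = (-10 - 2*I) + I = -10 - I)
P = 4 (P = 1/(1/(5 + 3)) + (-10 - 1*(-6)) = 1/(1/8) + (-10 + 6) = 1/(⅛) - 4 = 8 - 4 = 4)
(-4)²*(135 + P) = (-4)²*(135 + 4) = 16*139 = 2224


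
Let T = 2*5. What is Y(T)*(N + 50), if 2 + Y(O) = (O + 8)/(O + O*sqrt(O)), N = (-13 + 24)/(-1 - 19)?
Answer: -10879/100 + 989*sqrt(10)/100 ≈ -77.515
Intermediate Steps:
N = -11/20 (N = 11/(-20) = 11*(-1/20) = -11/20 ≈ -0.55000)
T = 10
Y(O) = -2 + (8 + O)/(O + O**(3/2)) (Y(O) = -2 + (O + 8)/(O + O*sqrt(O)) = -2 + (8 + O)/(O + O**(3/2)))
Y(T)*(N + 50) = ((8 - 1*10 - 20*sqrt(10))/(10 + 10**(3/2)))*(-11/20 + 50) = ((8 - 10 - 20*sqrt(10))/(10 + 10*sqrt(10)))*(989/20) = ((-2 - 20*sqrt(10))/(10 + 10*sqrt(10)))*(989/20) = 989*(-2 - 20*sqrt(10))/(20*(10 + 10*sqrt(10)))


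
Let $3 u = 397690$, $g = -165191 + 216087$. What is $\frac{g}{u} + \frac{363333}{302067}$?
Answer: $\frac{31769317811}{20021504205} \approx 1.5868$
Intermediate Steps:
$g = 50896$
$u = \frac{397690}{3}$ ($u = \frac{1}{3} \cdot 397690 = \frac{397690}{3} \approx 1.3256 \cdot 10^{5}$)
$\frac{g}{u} + \frac{363333}{302067} = \frac{50896}{\frac{397690}{3}} + \frac{363333}{302067} = 50896 \cdot \frac{3}{397690} + 363333 \cdot \frac{1}{302067} = \frac{76344}{198845} + \frac{121111}{100689} = \frac{31769317811}{20021504205}$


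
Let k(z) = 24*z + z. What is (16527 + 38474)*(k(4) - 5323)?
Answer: -287270223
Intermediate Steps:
k(z) = 25*z
(16527 + 38474)*(k(4) - 5323) = (16527 + 38474)*(25*4 - 5323) = 55001*(100 - 5323) = 55001*(-5223) = -287270223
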